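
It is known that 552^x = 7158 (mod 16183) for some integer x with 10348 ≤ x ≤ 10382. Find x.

10355

Compute 552^10348 mod 16183 = 4559, then multiply by 552 repeatedly:
  552^10348=4559  552^10349=8203  552^10350=12999  552^10351=6379  552^10352=9497
  552^10353=15235  552^10354=10743  552^10355=7158
Found 7158 at exponent 10355.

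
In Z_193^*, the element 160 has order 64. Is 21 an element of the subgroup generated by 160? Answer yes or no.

no

21 ∈ ⟨160⟩ iff 21^64 ≡ 1 (mod 193), since |⟨160⟩| = 64.
21^64 mod 193 = 108.
Since 108 ≠ 1, 21 does not lie in the subgroup.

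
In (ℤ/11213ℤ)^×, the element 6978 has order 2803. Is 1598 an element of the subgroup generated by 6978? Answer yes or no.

1598 ∈ ⟨6978⟩ iff 1598^2803 ≡ 1 (mod 11213), since |⟨6978⟩| = 2803.
1598^2803 mod 11213 = 1.
Since 1 = 1, 1598 lies in the subgroup.

yes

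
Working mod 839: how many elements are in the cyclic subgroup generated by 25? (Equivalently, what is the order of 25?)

419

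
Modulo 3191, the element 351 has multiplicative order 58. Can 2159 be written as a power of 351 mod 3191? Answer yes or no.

no

2159 ∈ ⟨351⟩ iff 2159^58 ≡ 1 (mod 3191), since |⟨351⟩| = 58.
2159^58 mod 3191 = 1024.
Since 1024 ≠ 1, 2159 does not lie in the subgroup.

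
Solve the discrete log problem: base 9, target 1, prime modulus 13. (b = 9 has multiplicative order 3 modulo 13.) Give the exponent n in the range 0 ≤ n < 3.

0

Successive powers of 9 modulo 13:
  9^0=1
So 9^0 ≡ 1 (mod 13), giving n = 0.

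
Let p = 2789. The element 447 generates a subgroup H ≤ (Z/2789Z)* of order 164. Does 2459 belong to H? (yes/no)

yes

2459 ∈ ⟨447⟩ iff 2459^164 ≡ 1 (mod 2789), since |⟨447⟩| = 164.
2459^164 mod 2789 = 1.
Since 1 = 1, 2459 lies in the subgroup.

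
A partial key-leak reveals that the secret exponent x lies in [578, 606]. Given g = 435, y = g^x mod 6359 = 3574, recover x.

596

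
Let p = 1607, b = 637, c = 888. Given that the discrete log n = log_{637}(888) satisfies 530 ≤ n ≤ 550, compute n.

548

Compute 637^530 mod 1607 = 922, then multiply by 637 repeatedly:
  637^530=922  637^531=759  637^532=1383  637^533=335  637^534=1271
  637^535=1306  637^536=1103  637^537=352  637^538=851  637^539=528
  637^540=473  637^541=792  637^542=1513  637^543=1188  637^544=1466
  637^545=175  637^546=592  637^547=1066  637^548=888
Found 888 at exponent 548.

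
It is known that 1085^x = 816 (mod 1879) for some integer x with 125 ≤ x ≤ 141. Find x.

133

Compute 1085^125 mod 1879 = 840, then multiply by 1085 repeatedly:
  1085^125=840  1085^126=85  1085^127=154  1085^128=1738  1085^129=1093
  1085^130=256  1085^131=1547  1085^132=548  1085^133=816
Found 816 at exponent 133.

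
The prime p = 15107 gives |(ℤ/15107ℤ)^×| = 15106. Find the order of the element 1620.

2158

The order of 1620 must divide p − 1 = 15106 = 2 · 7 · 13 · 83.
Divisors: 1, 2, 7, 13, 14, 26, 83, 91, 166, 182, 581, 1079, 1162, 2158, 7553, 15106.
Check each in increasing order: 1620^1 ≡ 1620;  1620^2 ≡ 10889;  1620^7 ≡ 8967;  1620^13 ≡ 12454;  1620^14 ≡ 7635;  1620^26 ≡ 13654;  1620^83 ≡ 10377;  1620^91 ≡ 14513;  1620^166 ≡ 14540;  1620^182 ≡ 5375;  1620^581 ≡ 3516;  1620^1079 ≡ 15106;  1620^1162 ≡ 4730;  1620^2158 ≡ 1.
Smallest exponent giving 1 is 2158.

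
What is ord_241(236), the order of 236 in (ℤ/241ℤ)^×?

The order of 236 must divide p − 1 = 240 = 2^4 · 3 · 5.
Divisors: 1, 2, 3, 4, 5, 6, 8, 10, 12, 15, 16, 20, 24, 30, 40, 48, 60, 80, 120, 240.
Check each in increasing order: 236^1 ≡ 236;  236^2 ≡ 25;  236^3 ≡ 116;  236^4 ≡ 143;  236^5 ≡ 8;  236^6 ≡ 201;  236^8 ≡ 205;  236^10 ≡ 64;  236^12 ≡ 154;  236^15 ≡ 30;  236^16 ≡ 91;  236^20 ≡ 240;  236^24 ≡ 98;  236^30 ≡ 177;  236^40 ≡ 1.
Smallest exponent giving 1 is 40.

40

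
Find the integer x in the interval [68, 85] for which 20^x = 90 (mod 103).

69

Compute 20^68 mod 103 = 56, then multiply by 20 repeatedly:
  20^68=56  20^69=90
Found 90 at exponent 69.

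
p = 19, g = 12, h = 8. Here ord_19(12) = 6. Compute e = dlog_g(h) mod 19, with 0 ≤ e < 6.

Successive powers of 12 modulo 19:
  12^0=1  12^1=12  12^2=11  12^3=18  12^4=7  12^5=8
So 12^5 ≡ 8 (mod 19), giving e = 5.

5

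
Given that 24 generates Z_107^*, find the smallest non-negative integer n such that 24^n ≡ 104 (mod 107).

Baby-step giant-step with m = ceil(sqrt(106)) = 11.
Baby table (24^j mod 107 for j=0..10):
  0:1  1:24  2:41  3:21  4:76  5:5  6:13  7:98
  8:105  9:59  10:25
Giant step factor: 24^(-11) ≡ 28 (mod 107).
Scan 104·28^i mod 107 for i = 0, 1, …:
  i=0: 104   i=1: 23   i=2: 2   i=3: 56
  i=4: 70   i=5: 34   i=6: 96   i=7: 13
Match at i=7, j=6: n = 7·11 + 6 = 83.

83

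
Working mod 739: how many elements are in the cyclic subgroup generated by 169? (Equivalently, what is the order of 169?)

The order of 169 must divide p − 1 = 738 = 2 · 3^2 · 41.
Divisors: 1, 2, 3, 6, 9, 18, 41, 82, 123, 246, 369, 738.
Check each in increasing order: 169^1 ≡ 169;  169^2 ≡ 479;  169^3 ≡ 400;  169^6 ≡ 376;  169^9 ≡ 383;  169^18 ≡ 367;  169^41 ≡ 320;  169^82 ≡ 418;  169^123 ≡ 1.
Smallest exponent giving 1 is 123.

123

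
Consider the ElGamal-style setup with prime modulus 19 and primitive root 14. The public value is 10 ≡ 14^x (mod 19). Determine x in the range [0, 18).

5

Successive powers of 14 modulo 19:
  14^0=1  14^1=14  14^2=6  14^3=8  14^4=17  14^5=10
So 14^5 ≡ 10 (mod 19), giving x = 5.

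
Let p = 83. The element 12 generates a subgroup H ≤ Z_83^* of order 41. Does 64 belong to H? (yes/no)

64 ∈ ⟨12⟩ iff 64^41 ≡ 1 (mod 83), since |⟨12⟩| = 41.
64^41 mod 83 = 1.
Since 1 = 1, 64 lies in the subgroup.

yes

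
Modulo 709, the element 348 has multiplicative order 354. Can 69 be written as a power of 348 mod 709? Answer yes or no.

no

69 ∈ ⟨348⟩ iff 69^354 ≡ 1 (mod 709), since |⟨348⟩| = 354.
69^354 mod 709 = 708.
Since 708 ≠ 1, 69 does not lie in the subgroup.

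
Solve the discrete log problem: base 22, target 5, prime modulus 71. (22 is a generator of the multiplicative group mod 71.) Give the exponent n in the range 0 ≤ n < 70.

Baby-step giant-step with m = ceil(sqrt(70)) = 9.
Baby table (22^j mod 71 for j=0..8):
  0:1  1:22  2:58  3:69  4:27  5:26  6:4  7:17
  8:19
Giant step factor: 22^(-9) ≡ 62 (mod 71).
Scan 5·62^i mod 71 for i = 0, 1, …:
  i=0: 5   i=1: 26
Match at i=1, j=5: n = 1·9 + 5 = 14.

14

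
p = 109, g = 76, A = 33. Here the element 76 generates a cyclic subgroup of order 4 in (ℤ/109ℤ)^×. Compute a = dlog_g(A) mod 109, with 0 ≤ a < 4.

3

Successive powers of 76 modulo 109:
  76^0=1  76^1=76  76^2=108  76^3=33
So 76^3 ≡ 33 (mod 109), giving a = 3.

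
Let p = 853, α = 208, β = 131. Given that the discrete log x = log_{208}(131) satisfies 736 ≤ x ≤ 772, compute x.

771

Compute 208^736 mod 853 = 779, then multiply by 208 repeatedly:
  208^736=779  208^737=815  208^738=626  208^739=552  208^740=514
  208^741=287  208^742=839  208^743=500  208^744=787  208^745=773
  208^746=420  208^747=354  208^748=274  208^749=694  208^750=195
  208^751=469  208^752=310  208^753=505  208^754=121  208^755=431
  208^756=83  208^757=204  208^758=635  208^759=718  208^760=69
  208^761=704  208^762=569  208^763=638  208^764=489  208^765=205
  208^766=843  208^767=479  208^768=684  208^769=674  208^770=300
  208^771=131
Found 131 at exponent 771.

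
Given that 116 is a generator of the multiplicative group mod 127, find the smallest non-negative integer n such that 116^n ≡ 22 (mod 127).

28

Baby-step giant-step with m = ceil(sqrt(126)) = 12.
Baby table (116^j mod 127 for j=0..11):
  0:1  1:116  2:121  3:66  4:36  5:112  6:38  7:90
  8:26  9:95  10:98  11:65
Giant step factor: 116^(-12) ≡ 100 (mod 127).
Scan 22·100^i mod 127 for i = 0, 1, …:
  i=0: 22   i=1: 41   i=2: 36
Match at i=2, j=4: n = 2·12 + 4 = 28.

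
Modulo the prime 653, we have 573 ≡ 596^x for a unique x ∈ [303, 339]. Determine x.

319

Compute 596^303 mod 653 = 3, then multiply by 596 repeatedly:
  596^303=3  596^304=482  596^305=605  596^306=124  596^307=115
  596^308=628  596^309=119  596^310=400  596^311=55  596^312=130
  596^313=426  596^314=532  596^315=367  596^316=630  596^317=5
  596^318=368  596^319=573
Found 573 at exponent 319.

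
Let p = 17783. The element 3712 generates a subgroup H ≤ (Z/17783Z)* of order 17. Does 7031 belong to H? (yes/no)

no

⟨3712⟩ has order 17; its elements mod 17783 are {1, 108, 693, 3712, 5886, 6691, 7416, 8946, 9670, 11094, 11308, 11664, 11924, 12020, 12946, 13283, 14902}.
7031 is not in this set.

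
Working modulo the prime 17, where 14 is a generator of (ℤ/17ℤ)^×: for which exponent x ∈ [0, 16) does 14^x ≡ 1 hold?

0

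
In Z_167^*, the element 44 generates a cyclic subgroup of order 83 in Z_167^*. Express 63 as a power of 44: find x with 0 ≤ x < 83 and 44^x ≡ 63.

72

Baby-step giant-step with m = ceil(sqrt(83)) = 10.
Baby table (44^j mod 167 for j=0..9):
  0:1  1:44  2:99  3:14  4:115  5:50  6:29  7:107
  8:32  9:72
Giant step factor: 44^(-10) ≡ 100 (mod 167).
Scan 63·100^i mod 167 for i = 0, 1, …:
  i=0: 63   i=1: 121   i=2: 76   i=3: 85
  i=4: 150   i=5: 137   i=6: 6   i=7: 99
Match at i=7, j=2: x = 7·10 + 2 = 72.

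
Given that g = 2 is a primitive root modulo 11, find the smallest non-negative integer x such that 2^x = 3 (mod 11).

8

Successive powers of 2 modulo 11:
  2^0=1  2^1=2  2^2=4  2^3=8  2^4=5  2^5=10
  2^6=9  2^7=7  2^8=3
So 2^8 ≡ 3 (mod 11), giving x = 8.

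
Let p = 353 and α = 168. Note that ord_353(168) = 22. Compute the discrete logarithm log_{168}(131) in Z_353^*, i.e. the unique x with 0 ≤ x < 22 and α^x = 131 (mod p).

18

Successive powers of 168 modulo 353:
  168^0=1  168^1=168  168^2=337  168^3=136  168^4=256  168^5=295
  168^6=140  168^7=222  168^8=231  168^9=331  168^10=187  168^11=352
  168^12=185  168^13=16  168^14=217  168^15=97  168^16=58  168^17=213
  168^18=131
So 168^18 ≡ 131 (mod 353), giving x = 18.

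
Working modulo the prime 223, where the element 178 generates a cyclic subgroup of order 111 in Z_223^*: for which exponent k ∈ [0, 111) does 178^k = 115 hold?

54

Baby-step giant-step with m = ceil(sqrt(111)) = 11.
Baby table (178^j mod 223 for j=0..10):
  0:1  1:178  2:18  3:82  4:101  5:138  6:34  7:31
  8:166  9:112  10:89
Giant step factor: 178^(-11) ≡ 124 (mod 223).
Scan 115·124^i mod 223 for i = 0, 1, …:
  i=0: 115   i=1: 211   i=2: 73   i=3: 132
  i=4: 89
Match at i=4, j=10: k = 4·11 + 10 = 54.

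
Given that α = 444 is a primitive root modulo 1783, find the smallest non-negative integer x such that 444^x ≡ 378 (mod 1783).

133

Baby-step giant-step with m = ceil(sqrt(1782)) = 43.
Baby table (444^j mod 1783 for j=0..42):
  0:1  1:444  2:1006  3:914  4:1075  5:1239  6:952  7:117
  8:241  9:24  10:1741  11:965  12:540  13:838  14:1208  15:1452
  16:1025  17:435  18:576  19:775  20:1764  21:479  22:499  23:464
  24:971  25:1421  26:1525  27:1343  28:770  29:1327  30:798  31:1278
  32:438  33:125  34:227  35:940  36:138  37:650  38:1537  39:1322
  40:361  41:1597  42:1217
Giant step factor: 444^(-43) ≡ 1765 (mod 1783).
Scan 378·1765^i mod 1783 for i = 0, 1, …:
  i=0: 378   i=1: 328   i=2: 1228   i=3: 1075
Match at i=3, j=4: x = 3·43 + 4 = 133.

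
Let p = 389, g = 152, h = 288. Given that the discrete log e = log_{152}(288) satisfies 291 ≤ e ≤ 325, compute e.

311

Compute 152^291 mod 389 = 274, then multiply by 152 repeatedly:
  152^291=274  152^292=25  152^293=299  152^294=324  152^295=234
  152^296=169  152^297=14  152^298=183  152^299=197  152^300=380
  152^301=188  152^302=179  152^303=367  152^304=157  152^305=135
  152^306=292  152^307=38  152^308=330  152^309=368  152^310=309
  152^311=288
Found 288 at exponent 311.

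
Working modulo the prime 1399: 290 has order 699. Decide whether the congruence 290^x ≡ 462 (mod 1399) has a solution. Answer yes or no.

462 ∈ ⟨290⟩ iff 462^699 ≡ 1 (mod 1399), since |⟨290⟩| = 699.
462^699 mod 1399 = 1398.
Since 1398 ≠ 1, 462 does not lie in the subgroup.

no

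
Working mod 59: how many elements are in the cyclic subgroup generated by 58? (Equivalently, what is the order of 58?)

2

The order of 58 must divide p − 1 = 58 = 2 · 29.
Divisors: 1, 2, 29, 58.
Check each in increasing order: 58^1 ≡ 58;  58^2 ≡ 1.
Smallest exponent giving 1 is 2.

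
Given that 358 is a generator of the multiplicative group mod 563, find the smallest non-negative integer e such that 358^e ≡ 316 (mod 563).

141

Baby-step giant-step with m = ceil(sqrt(562)) = 24.
Baby table (358^j mod 563 for j=0..23):
  0:1  1:358  2:363  3:464  4:27  5:95  6:230  7:142
  8:166  9:313  10:17  11:456  12:541  13:6  14:459  15:489
  16:532  17:162  18:7  19:254  20:289  21:433  22:189  23:102
Giant step factor: 358^(-24) ≡ 57 (mod 563).
Scan 316·57^i mod 563 for i = 0, 1, …:
  i=0: 316   i=1: 559   i=2: 335   i=3: 516
  i=4: 136   i=5: 433
Match at i=5, j=21: e = 5·24 + 21 = 141.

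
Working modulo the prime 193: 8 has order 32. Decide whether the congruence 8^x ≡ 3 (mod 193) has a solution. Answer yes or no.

3 ∈ ⟨8⟩ iff 3^32 ≡ 1 (mod 193), since |⟨8⟩| = 32.
3^32 mod 193 = 1.
Since 1 = 1, 3 lies in the subgroup.

yes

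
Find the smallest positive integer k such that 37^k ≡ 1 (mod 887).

443

The order of 37 must divide p − 1 = 886 = 2 · 443.
Divisors: 1, 2, 443, 886.
Check each in increasing order: 37^1 ≡ 37;  37^2 ≡ 482;  37^443 ≡ 1.
Smallest exponent giving 1 is 443.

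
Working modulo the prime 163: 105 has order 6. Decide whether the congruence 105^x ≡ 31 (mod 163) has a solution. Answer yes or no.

no

⟨105⟩ has order 6; its elements mod 163 are {1, 58, 59, 104, 105, 162}.
31 is not in this set.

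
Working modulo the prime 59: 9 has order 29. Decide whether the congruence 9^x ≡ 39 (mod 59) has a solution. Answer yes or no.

no

39 ∈ ⟨9⟩ iff 39^29 ≡ 1 (mod 59), since |⟨9⟩| = 29.
39^29 mod 59 = 58.
Since 58 ≠ 1, 39 does not lie in the subgroup.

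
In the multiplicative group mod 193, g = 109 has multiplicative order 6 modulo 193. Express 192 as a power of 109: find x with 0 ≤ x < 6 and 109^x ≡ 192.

3

Successive powers of 109 modulo 193:
  109^0=1  109^1=109  109^2=108  109^3=192
So 109^3 ≡ 192 (mod 193), giving x = 3.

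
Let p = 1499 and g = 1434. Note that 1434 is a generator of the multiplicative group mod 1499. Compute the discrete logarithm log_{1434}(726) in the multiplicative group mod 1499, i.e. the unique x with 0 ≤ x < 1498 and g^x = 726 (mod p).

7

Baby-step giant-step with m = ceil(sqrt(1498)) = 39.
Baby table (1434^j mod 1499 for j=0..38):
  0:1  1:1434  2:1227  3:1191  4:533  5:1331  6:427  7:726
  8:778  9:396  10:1242  11:216  12:950  13:1208  14:927  15:1204
  16:1187  17:793  18:920  19:160  20:93  21:1450  22:187  23:1336
  24:102  25:865  26:737  27:63  28:402  29:852  30:83  31:601
  32:1408  33:1418  34:768  35:1046  36:964  37:298  38:117
Giant step factor: 1434^(-39) ≡ 804 (mod 1499).
Scan 726·804^i mod 1499 for i = 0, 1, …:
  i=0: 726
Match at i=0, j=7: x = 0·39 + 7 = 7.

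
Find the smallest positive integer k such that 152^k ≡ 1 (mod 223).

111

The order of 152 must divide p − 1 = 222 = 2 · 3 · 37.
Divisors: 1, 2, 3, 6, 37, 74, 111, 222.
Check each in increasing order: 152^1 ≡ 152;  152^2 ≡ 135;  152^3 ≡ 4;  152^6 ≡ 16;  152^37 ≡ 39;  152^74 ≡ 183;  152^111 ≡ 1.
Smallest exponent giving 1 is 111.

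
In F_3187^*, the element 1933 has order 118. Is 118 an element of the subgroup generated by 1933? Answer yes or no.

118 ∈ ⟨1933⟩ iff 118^118 ≡ 1 (mod 3187), since |⟨1933⟩| = 118.
118^118 mod 3187 = 1.
Since 1 = 1, 118 lies in the subgroup.

yes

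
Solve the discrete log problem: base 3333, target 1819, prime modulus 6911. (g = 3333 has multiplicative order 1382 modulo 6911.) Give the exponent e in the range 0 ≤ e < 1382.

Baby-step giant-step with m = ceil(sqrt(1382)) = 38.
Baby table (3333^j mod 6911 for j=0..37):
  0:1  1:3333  2:2912  3:2652  4:6858  5:3037  6:4617  7:4575
  8:2809  9:4903  10:4095  11:6321  12:3165  13:2759  14:4117  15:3626
  16:5030  17:5815  18:2951  19:1330  20:2939  21:2800  22:2550  23:5531
  24:3186  25:3642  26:3070  27:4030  28:3917  29:482  30:3154  31:651
  32:6640  33:2098  34:5613  35:52  36:541  37:6293
Giant step factor: 3333^(-38) ≡ 2865 (mod 6911).
Scan 1819·2865^i mod 6911 for i = 0, 1, …:
  i=0: 1819   i=1: 541
Match at i=1, j=36: e = 1·38 + 36 = 74.

74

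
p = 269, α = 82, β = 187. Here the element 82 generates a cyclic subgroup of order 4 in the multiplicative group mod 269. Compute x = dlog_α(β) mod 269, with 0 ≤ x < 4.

3

Successive powers of 82 modulo 269:
  82^0=1  82^1=82  82^2=268  82^3=187
So 82^3 ≡ 187 (mod 269), giving x = 3.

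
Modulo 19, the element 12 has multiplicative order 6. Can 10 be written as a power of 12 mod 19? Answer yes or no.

no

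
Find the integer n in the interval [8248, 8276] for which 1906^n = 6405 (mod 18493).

8261

Compute 1906^8248 mod 18493 = 16497, then multiply by 1906 repeatedly:
  1906^8248=16497  1906^8249=5182  1906^8250=1630  1906^8251=18449  1906^8252=8601
  1906^8253=8708  1906^8254=9227  1906^8255=18312  1906^8256=6381  1906^8257=12285
  1906^8258=3072  1906^8259=11444  1906^8260=9017  1906^8261=6405
Found 6405 at exponent 8261.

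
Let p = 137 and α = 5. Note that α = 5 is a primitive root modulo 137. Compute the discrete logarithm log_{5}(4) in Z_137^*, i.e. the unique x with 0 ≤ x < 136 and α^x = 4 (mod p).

100

Baby-step giant-step with m = ceil(sqrt(136)) = 12.
Baby table (5^j mod 137 for j=0..11):
  0:1  1:5  2:25  3:125  4:77  5:111  6:7  7:35
  8:38  9:53  10:128  11:92
Giant step factor: 5^(-12) ≡ 14 (mod 137).
Scan 4·14^i mod 137 for i = 0, 1, …:
  i=0: 4   i=1: 56   i=2: 99   i=3: 16
  i=4: 87   i=5: 122   i=6: 64   i=7: 74
  i=8: 77
Match at i=8, j=4: x = 8·12 + 4 = 100.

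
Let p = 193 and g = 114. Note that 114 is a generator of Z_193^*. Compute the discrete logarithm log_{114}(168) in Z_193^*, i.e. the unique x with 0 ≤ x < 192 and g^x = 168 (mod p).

142

Baby-step giant-step with m = ceil(sqrt(192)) = 14.
Baby table (114^j mod 193 for j=0..13):
  0:1  1:114  2:65  3:76  4:172  5:115  6:179  7:141
  8:55  9:94  10:101  11:127  12:3  13:149
Giant step factor: 114^(-14) ≡ 97 (mod 193).
Scan 168·97^i mod 193 for i = 0, 1, …:
  i=0: 168   i=1: 84   i=2: 42   i=3: 21
  i=4: 107   i=5: 150   i=6: 75   i=7: 134
  i=8: 67   i=9: 130   i=10: 65
Match at i=10, j=2: x = 10·14 + 2 = 142.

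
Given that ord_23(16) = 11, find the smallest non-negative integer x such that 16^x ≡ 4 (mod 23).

6

Successive powers of 16 modulo 23:
  16^0=1  16^1=16  16^2=3  16^3=2  16^4=9  16^5=6
  16^6=4
So 16^6 ≡ 4 (mod 23), giving x = 6.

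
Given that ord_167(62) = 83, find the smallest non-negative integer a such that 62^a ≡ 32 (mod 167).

Baby-step giant-step with m = ceil(sqrt(83)) = 10.
Baby table (62^j mod 167 for j=0..9):
  0:1  1:62  2:3  3:19  4:9  5:57  6:27  7:4
  8:81  9:12
Giant step factor: 62^(-10) ≡ 11 (mod 167).
Scan 32·11^i mod 167 for i = 0, 1, …:
  i=0: 32   i=1: 18   i=2: 31   i=3: 7
  i=4: 77   i=5: 12
Match at i=5, j=9: a = 5·10 + 9 = 59.

59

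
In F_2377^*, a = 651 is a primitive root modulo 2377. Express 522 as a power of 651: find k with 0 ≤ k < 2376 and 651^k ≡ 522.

Baby-step giant-step with m = ceil(sqrt(2376)) = 49.
Baby table (651^j mod 2377 for j=0..48):
  0:1  1:651  2:695  3:815  4:494  5:699  6:1042  7:897
  8:1582  9:641  10:1316  11:996  12:1852  13:513  14:1183  15:2362
  16:2120  17:1460  18:2037  19:2098  20:1400  21:1009  22:807  23:40
  24:2270  25:1653  26:1699  27:744  28:1813  29:1271  30:225  31:1478
  32:1870  33:346  34:1808  35:393  36:1504  37:2157  38:1777  39:1605
  40:1352  41:662  42:725  43:1329  44:2328  45:1379  46:1600  47:474
  48:1941
Giant step factor: 651^(-49) ≡ 364 (mod 2377).
Scan 522·364^i mod 2377 for i = 0, 1, …:
  i=0: 522   i=1: 2225   i=2: 1720   i=3: 929
  i=4: 622   i=5: 593   i=6: 1922   i=7: 770
  i=8: 2171   i=9: 1080     …   i=23: 1210
  i=24: 695
Match at i=24, j=2: k = 24·49 + 2 = 1178.

1178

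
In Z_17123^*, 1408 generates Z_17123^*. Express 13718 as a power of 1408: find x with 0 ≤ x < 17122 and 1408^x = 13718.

12460

Baby-step giant-step with m = ceil(sqrt(17122)) = 131.
Baby table (1408^j mod 17123 for j=0..130):
  0:1  1:1408  2:13319  3:3467  4:1481  5:13365  6:16866  7:14850
  8:1617  9:16500  10:13212  11:6918  12:14680  13:1979  14:12506  15:6004
  16:11993  17:2866  18:11423  19:5087  20:5082  21:15165  22:17062  23:16850
  24:9445  25:11112  26:12397  27:6639  28:15677  29:1669  30:4101  31:3757
  32:15972  33:6077  34:12039  35:16265  36:7669  37:10462  38:4716  39:13527
  40:5240  41:15030  42:15335  43:16700  44:3721  45:16653  46:6037  47:7088
  48:14318  49:5973  50:2591  51:929  52:6684  53:10545  54:1719  55:6009
  56:1910  57:969  58:11635  59:12492  60:3415  61:13880  62:5697  63:7812
  64:6330  65:8680  66:12741  67:11547  68:8449  69:12830  70:16998  71:12353
  72:13179  73:11823  74:3228  75:7429  76:15002  77:10157  78:3351  79:9383
  80:9431  81:8523  82:14284  83:9470  84:12066  85:2912  86:7699  87:1333
  88:10457  89:14799  90:15424  91:5028  92:7625  93:17002  94:862  95:15086
  96:8568  97:9152  98:9520  99:13974  100:1065  101:9819  102:6891  103:10910
  104:1949  105:4512  106:263  107:10721  108:9805  109:4302  110:12797  111:4780
  112:901  113:1506  114:14319  115:7381  116:15910  117:4396  118:8165  119:6787
  120:1462  121:3736  122:3527  123:346  124:7724  125:2287  126:972  127:15859
  128:1080  129:13816  130:1200
Giant step factor: 1408^(-131) ≡ 9042 (mod 17123).
Scan 13718·9042^i mod 17123 for i = 0, 1, …:
  i=0: 13718   i=1: 16267   i=2: 16767   i=3: 172
  i=4: 14154   i=5: 3166   i=6: 14439   i=7: 11686
  i=8: 15902   i=9: 4053     …   i=94: 8280
  i=95: 6004
Match at i=95, j=15: x = 95·131 + 15 = 12460.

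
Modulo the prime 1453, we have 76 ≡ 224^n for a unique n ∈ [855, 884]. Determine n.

Compute 224^855 mod 1453 = 718, then multiply by 224 repeatedly:
  224^855=718  224^856=1002  224^857=686  224^858=1099  224^859=619
  224^860=621  224^861=1069  224^862=1164  224^863=649  224^864=76
Found 76 at exponent 864.

864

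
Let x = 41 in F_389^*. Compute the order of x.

The order of 41 must divide p − 1 = 388 = 2^2 · 97.
Divisors: 1, 2, 4, 97, 194, 388.
Check each in increasing order: 41^1 ≡ 41;  41^2 ≡ 125;  41^4 ≡ 65;  41^97 ≡ 388;  41^194 ≡ 1.
Smallest exponent giving 1 is 194.

194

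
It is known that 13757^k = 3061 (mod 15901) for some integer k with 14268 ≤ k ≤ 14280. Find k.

Compute 13757^14268 mod 15901 = 11748, then multiply by 13757 repeatedly:
  13757^14268=11748  13757^14269=15373  13757^14270=3061
Found 3061 at exponent 14270.

14270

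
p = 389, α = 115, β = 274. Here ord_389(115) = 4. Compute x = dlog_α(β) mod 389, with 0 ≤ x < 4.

3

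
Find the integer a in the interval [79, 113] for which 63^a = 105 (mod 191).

Compute 63^79 mod 191 = 137, then multiply by 63 repeatedly:
  63^79=137  63^80=36  63^81=167  63^82=16  63^83=53
  63^84=92  63^85=66  63^86=147  63^87=93  63^88=129
  63^89=105
Found 105 at exponent 89.

89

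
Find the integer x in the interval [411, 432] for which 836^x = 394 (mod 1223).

416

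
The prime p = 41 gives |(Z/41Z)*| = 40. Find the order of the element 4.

10

The order of 4 must divide p − 1 = 40 = 2^3 · 5.
Divisors: 1, 2, 4, 5, 8, 10, 20, 40.
Check each in increasing order: 4^1 ≡ 4;  4^2 ≡ 16;  4^4 ≡ 10;  4^5 ≡ 40;  4^8 ≡ 18;  4^10 ≡ 1.
Smallest exponent giving 1 is 10.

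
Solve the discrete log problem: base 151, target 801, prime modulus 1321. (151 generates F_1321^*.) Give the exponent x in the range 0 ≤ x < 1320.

533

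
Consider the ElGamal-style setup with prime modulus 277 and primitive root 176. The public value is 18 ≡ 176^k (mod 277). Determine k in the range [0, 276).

Successive powers of 176 modulo 277:
  176^0=1  176^1=176  176^2=229  176^3=139  176^4=88  176^5=253
  176^6=208  176^7=44  176^8=265  176^9=104  176^10=22  176^11=271
  176^12=52  176^13=11  176^14=274  176^15=26  176^16=144  176^17=137
  176^18=13  176^19=72  176^20=207  176^21=145  176^22=36  176^23=242
  176^24=211  176^25=18
So 176^25 ≡ 18 (mod 277), giving k = 25.

25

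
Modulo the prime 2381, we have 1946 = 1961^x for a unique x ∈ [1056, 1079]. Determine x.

1072

Compute 1961^1056 mod 2381 = 535, then multiply by 1961 repeatedly:
  1961^1056=535  1961^1057=1495  1961^1058=684  1961^1059=821  1961^1060=425
  1961^1061=75  1961^1062=1834  1961^1063=1164  1961^1064=1606  1961^1065=1684
  1961^1066=2258  1961^1067=1659  1961^1068=853  1961^1069=1271  1961^1070=1905
  1961^1071=2297  1961^1072=1946
Found 1946 at exponent 1072.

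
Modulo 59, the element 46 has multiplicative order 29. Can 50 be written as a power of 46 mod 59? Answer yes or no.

50 ∈ ⟨46⟩ iff 50^29 ≡ 1 (mod 59), since |⟨46⟩| = 29.
50^29 mod 59 = 58.
Since 58 ≠ 1, 50 does not lie in the subgroup.

no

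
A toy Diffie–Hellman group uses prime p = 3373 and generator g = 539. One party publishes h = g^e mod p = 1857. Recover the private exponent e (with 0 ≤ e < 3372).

926

Baby-step giant-step with m = ceil(sqrt(3372)) = 59.
Baby table (539^j mod 3373 for j=0..58):
  0:1  1:539  2:443  3:2667  4:615  5:931  6:2605  7:927
  8:449  9:2528  10:3273  11:68  12:2922  13:3140  14:2587  15:1344
  16:2594  17:1744  18:2322  19:175  20:3254  21:3319  22:1251  23:3062
  24:1021  25:520  26:321  27:996  28:537  29:2738  30:1781  31:2027
  32:3074  33:743  34:2463  35:1968  36:1630  37:1590  38:268  39:2786
  40:669  41:3053  42:2916  43:3279  44:3302  45:2207  46:2277  47:2904
  48:184  49:1359  50:560  51:1643  52:1851  53:2654  54:354  55:1918
  56:1664  57:3051  58:1838
Giant step factor: 539^(-59) ≡ 3225 (mod 3373).
Scan 1857·3225^i mod 3373 for i = 0, 1, …:
  i=0: 1857   i=1: 1750   i=2: 721   i=3: 1228
  i=4: 398   i=5: 1810   i=6: 1960   i=7: 3371
  i=8: 296   i=9: 41     …   i=14: 3284
  i=15: 3053
Match at i=15, j=41: e = 15·59 + 41 = 926.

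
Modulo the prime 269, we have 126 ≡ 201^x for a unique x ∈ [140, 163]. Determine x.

150

Compute 201^140 mod 269 = 235, then multiply by 201 repeatedly:
  201^140=235  201^141=160  201^142=149  201^143=90  201^144=67
  201^145=17  201^146=189  201^147=60  201^148=224  201^149=101
  201^150=126
Found 126 at exponent 150.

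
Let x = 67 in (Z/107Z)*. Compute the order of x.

The order of 67 must divide p − 1 = 106 = 2 · 53.
Divisors: 1, 2, 53, 106.
Check each in increasing order: 67^1 ≡ 67;  67^2 ≡ 102;  67^53 ≡ 106;  67^106 ≡ 1.
Smallest exponent giving 1 is 106.

106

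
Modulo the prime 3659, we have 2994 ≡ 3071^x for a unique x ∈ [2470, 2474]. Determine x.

2470

Compute 3071^2470 mod 3659 = 2994, then multiply by 3071 repeatedly:
  3071^2470=2994
Found 2994 at exponent 2470.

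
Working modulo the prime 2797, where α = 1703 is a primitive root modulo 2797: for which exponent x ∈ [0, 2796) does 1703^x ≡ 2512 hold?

Baby-step giant-step with m = ceil(sqrt(2796)) = 53.
Baby table (1703^j mod 2797 for j=0..52):
  0:1  1:1703  2:2517  3:1447  4:84  5:405  6:1653  7:1277
  8:1462  9:456  10:1799  11:982  12:2537  13:1943  14:78  15:1375
  16:536  17:986  18:958  19:823  20:272  21:1711  22:2156  23:2004
  24:472  25:1077  26:2096  27:516  28:490  29:964  30:2650  31:1389
  32:2002  33:2660  34:1637  35:1999  36:348  37:2477  38:455  39:96
  40:1262  41:1090  42:1859  43:2470  44:2519  45:2056  46:2321  47:502
  48:1821  49:2087  50:1971  51:213  52:1926
Giant step factor: 1703^(-53) ≡ 2066 (mod 2797).
Scan 2512·2066^i mod 2797 for i = 0, 1, …:
  i=0: 2512   i=1: 1357   i=2: 968   i=3: 33
  i=4: 1050   i=5: 1625   i=6: 850   i=7: 2381
  i=8: 2020   i=9: 196     …   i=15: 2605
  i=16: 502
Match at i=16, j=47: x = 16·53 + 47 = 895.

895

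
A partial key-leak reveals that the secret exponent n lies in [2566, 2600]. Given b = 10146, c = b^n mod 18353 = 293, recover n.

2585

Compute 10146^2566 mod 18353 = 5660, then multiply by 10146 repeatedly:
  10146^2566=5660  10146^2567=18176  10146^2568=2752  10146^2569=6879  10146^2570=16228
  10146^2571=4525  10146^2572=9797  10146^2573=514  10146^2574=2792  10146^2575=8953
  10146^2576=8141  10146^2577=10086  10146^2578=14581  10146^2579=13646  10146^2580=15637
  10146^2581=9670  10146^2582=15035  10146^2583=13327  10146^2584=9191  10146^2585=293
Found 293 at exponent 2585.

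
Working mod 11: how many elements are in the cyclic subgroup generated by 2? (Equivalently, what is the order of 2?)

The order of 2 must divide p − 1 = 10 = 2 · 5.
Divisors: 1, 2, 5, 10.
Check each in increasing order: 2^1 ≡ 2;  2^2 ≡ 4;  2^5 ≡ 10;  2^10 ≡ 1.
Smallest exponent giving 1 is 10.

10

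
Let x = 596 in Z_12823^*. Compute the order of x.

The order of 596 must divide p − 1 = 12822 = 2 · 3 · 2137.
Divisors: 1, 2, 3, 6, 2137, 4274, 6411, 12822.
Check each in increasing order: 596^1 ≡ 596;  596^2 ≡ 8995;  596^3 ≡ 1006;  596^6 ≡ 11842;  596^2137 ≡ 1.
Smallest exponent giving 1 is 2137.

2137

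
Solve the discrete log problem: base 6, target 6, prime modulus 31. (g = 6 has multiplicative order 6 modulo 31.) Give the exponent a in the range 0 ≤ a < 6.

Successive powers of 6 modulo 31:
  6^0=1  6^1=6
So 6^1 ≡ 6 (mod 31), giving a = 1.

1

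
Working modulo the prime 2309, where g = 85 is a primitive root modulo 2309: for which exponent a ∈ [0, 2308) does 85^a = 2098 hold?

710

Baby-step giant-step with m = ceil(sqrt(2308)) = 49.
Baby table (85^j mod 2309 for j=0..48):
  0:1  1:85  2:298  3:2240  4:1062  5:219  6:143  7:610
  8:1052  9:1678  10:1781  11:1300  12:1977  13:1797  14:351  15:2127
  16:693  17:1180  18:1013  19:672  20:1704  21:1682  22:2121  23:183
  24:1701  25:1427  26:1227  27:390  28:824  29:770  30:798  31:869
  32:2286  33:354  34:73  35:1587  36:973  37:1890  38:1329  39:2133
  40:1203  41:659  42:599  43:117  44:709  45:231  46:1163  47:1877
  48:224
Giant step factor: 85^(-49) ≡ 1248 (mod 2309).
Scan 2098·1248^i mod 2309 for i = 0, 1, …:
  i=0: 2098   i=1: 2207   i=2: 2008   i=3: 719
  i=4: 1420   i=5: 1157   i=6: 811   i=7: 786
  i=8: 1912   i=9: 979     …   i=13: 1006
  i=14: 1701
Match at i=14, j=24: a = 14·49 + 24 = 710.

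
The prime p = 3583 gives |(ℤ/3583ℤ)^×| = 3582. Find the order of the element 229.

The order of 229 must divide p − 1 = 3582 = 2 · 3^2 · 199.
Divisors: 1, 2, 3, 6, 9, 18, 199, 398, 597, 1194, 1791, 3582.
Check each in increasing order: 229^1 ≡ 229;  229^2 ≡ 2279;  229^3 ≡ 2356;  229^6 ≡ 669;  229^9 ≡ 3227;  229^18 ≡ 1331;  229^199 ≡ 1.
Smallest exponent giving 1 is 199.

199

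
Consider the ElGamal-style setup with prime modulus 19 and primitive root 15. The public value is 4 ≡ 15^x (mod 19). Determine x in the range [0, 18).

10

Successive powers of 15 modulo 19:
  15^0=1  15^1=15  15^2=16  15^3=12  15^4=9  15^5=2
  15^6=11  15^7=13  15^8=5  15^9=18  15^10=4
So 15^10 ≡ 4 (mod 19), giving x = 10.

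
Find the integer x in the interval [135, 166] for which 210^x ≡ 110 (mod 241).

Compute 210^135 mod 241 = 165, then multiply by 210 repeatedly:
  210^135=165  210^136=187  210^137=228  210^138=162  210^139=39
  210^140=237  210^141=124  210^142=12  210^143=110
Found 110 at exponent 143.

143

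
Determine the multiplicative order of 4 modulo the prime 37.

The order of 4 must divide p − 1 = 36 = 2^2 · 3^2.
Divisors: 1, 2, 3, 4, 6, 9, 12, 18, 36.
Check each in increasing order: 4^1 ≡ 4;  4^2 ≡ 16;  4^3 ≡ 27;  4^4 ≡ 34;  4^6 ≡ 26;  4^9 ≡ 36;  4^12 ≡ 10;  4^18 ≡ 1.
Smallest exponent giving 1 is 18.

18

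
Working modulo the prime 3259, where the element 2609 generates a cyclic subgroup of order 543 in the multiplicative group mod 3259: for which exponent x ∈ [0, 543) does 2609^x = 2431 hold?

Baby-step giant-step with m = ceil(sqrt(543)) = 24.
Baby table (2609^j mod 3259 for j=0..23):
  0:1  1:2609  2:2089  3:1153  4:120  5:216  6:2996  7:1482
  8:1364  9:3107  10:1030  11:1854  12:730  13:1314  14:3017  15:868
  16:2866  17:1248  18:291  19:3131  20:1725  21:3105  22:2330  23:935
Giant step factor: 2609^(-24) ≡ 1462 (mod 3259).
Scan 2431·1462^i mod 3259 for i = 0, 1, …:
  i=0: 2431   i=1: 1812   i=2: 2836   i=3: 784
  i=4: 2299   i=5: 1109   i=6: 1635   i=7: 1523
  i=8: 729   i=9: 105     …   i=19: 158
  i=20: 2866
Match at i=20, j=16: x = 20·24 + 16 = 496.

496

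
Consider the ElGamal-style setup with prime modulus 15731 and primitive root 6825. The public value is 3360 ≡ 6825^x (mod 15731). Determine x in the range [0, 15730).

14340

Baby-step giant-step with m = ceil(sqrt(15730)) = 126.
Baby table (6825^j mod 15731 for j=0..125):
  0:1  1:6825  2:1134  3:15629  4:11745  5:10180  6:10404  7:13297
  8:15617  9:8500  10:12303  11:11628  12:13936  13:3574  14:9500  15:10049
  16:12996  17:6322  18:13248  19:11543  20:127  21:1570  22:2439  23:2777
  24:12901  25:2918  26:15635  27:5502  28:1253  29:9792  30:5112  31:13773
  32:8000  33:13430  34:10944  35:2012  36:14468  37:613  38:15010  39:2978
  40:398  41:10618  42:10864  43:6597  44:2403  45:8773  46:3539  47:6590
  48:1821  49:835  50:4253  51:3030  52:9216  53:6662  54:5560  55:3828
  56:12640  57:14927  58:2819  59:662  60:3353  61:11351  62:11131  63:4076
  64:6292  65:13001  66:8985  67:3187  68:11033  69:11659  70:5277  71:7266
  72:6338  73:12331  74:13956  75:14226  76:718  77:8009  78:11931  79:5419
  80:1094  81:10056  82:13578  83:14260  84:12534  85:15103  86:8463  87:11474
  88:1132  89:1979  90:9477  91:10384  92:2645  93:8668  94:10540  95:13368
  96:12531  97:10359  98:5061  99:11780  100:13090  101:2901  102:9727  103:1955
  104:2987  105:14630  106:5093  107:9946  108:2185  109:15368  110:8023  111:13095
  112:5564  113:15397  114:1445  115:14519  116:2606  117:9920  118:13507  119:1615
  120:10675  121:6614  122:8311  123:12320  124:1805  125:1752
Giant step factor: 6825^(-126) ≡ 14953 (mod 15731).
Scan 3360·14953^i mod 15731 for i = 0, 1, …:
  i=0: 3360   i=1: 12997   i=2: 3367   i=3: 7551
  i=4: 8716   i=5: 14744   i=6: 12798   i=7: 879
  i=8: 8302   i=9: 6485     …   i=112: 11533
  i=113: 9727
Match at i=113, j=102: x = 113·126 + 102 = 14340.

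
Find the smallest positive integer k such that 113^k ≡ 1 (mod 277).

46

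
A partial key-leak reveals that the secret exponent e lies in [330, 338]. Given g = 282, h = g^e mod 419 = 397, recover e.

331

Compute 282^330 mod 419 = 306, then multiply by 282 repeatedly:
  282^330=306  282^331=397
Found 397 at exponent 331.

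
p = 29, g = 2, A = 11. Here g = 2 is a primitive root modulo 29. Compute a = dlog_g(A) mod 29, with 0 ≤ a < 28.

25

Successive powers of 2 modulo 29:
  2^0=1  2^1=2  2^2=4  2^3=8  2^4=16  2^5=3
  2^6=6  2^7=12  2^8=24  2^9=19  2^10=9  2^11=18
  2^12=7  2^13=14  2^14=28  2^15=27  2^16=25  2^17=21
  2^18=13  2^19=26  2^20=23  2^21=17  2^22=5  2^23=10
  2^24=20  2^25=11
So 2^25 ≡ 11 (mod 29), giving a = 25.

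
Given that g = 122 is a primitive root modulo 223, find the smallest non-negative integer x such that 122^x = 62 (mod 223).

166

Baby-step giant-step with m = ceil(sqrt(222)) = 15.
Baby table (122^j mod 223 for j=0..14):
  0:1  1:122  2:166  3:182  4:127  5:107  6:120  7:145
  8:73  9:209  10:76  11:129  12:128  13:6  14:63
Giant step factor: 122^(-15) ≡ 208 (mod 223).
Scan 62·208^i mod 223 for i = 0, 1, …:
  i=0: 62   i=1: 185   i=2: 124   i=3: 147
  i=4: 25   i=5: 71   i=6: 50   i=7: 142
  i=8: 100   i=9: 61   i=10: 200   i=11: 122
Match at i=11, j=1: x = 11·15 + 1 = 166.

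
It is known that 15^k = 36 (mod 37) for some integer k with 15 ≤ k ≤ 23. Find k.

18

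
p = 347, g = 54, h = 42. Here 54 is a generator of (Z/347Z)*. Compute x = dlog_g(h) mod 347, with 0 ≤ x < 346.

Baby-step giant-step with m = ceil(sqrt(346)) = 19.
Baby table (54^j mod 347 for j=0..18):
  0:1  1:54  2:140  3:273  4:168  5:50  6:271  7:60
  8:117  9:72  10:71  11:17  12:224  13:298  14:130  15:80
  16:156  17:96  18:326
Giant step factor: 54^(-19) ≡ 97 (mod 347).
Scan 42·97^i mod 347 for i = 0, 1, …:
  i=0: 42   i=1: 257   i=2: 292   i=3: 217
  i=4: 229   i=5: 5   i=6: 138   i=7: 200
  i=8: 315   i=9: 19   i=10: 108   i=11: 66
  i=12: 156
Match at i=12, j=16: x = 12·19 + 16 = 244.

244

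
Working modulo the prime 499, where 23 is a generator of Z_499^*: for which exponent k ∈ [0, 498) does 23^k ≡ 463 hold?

117

Baby-step giant-step with m = ceil(sqrt(498)) = 23.
Baby table (23^j mod 499 for j=0..22):
  0:1  1:23  2:30  3:191  4:401  5:241  6:54  7:244
  8:123  9:334  10:197  11:40  12:421  13:202  14:155  15:72
  16:159  17:164  18:279  19:429  20:386  21:395  22:103
Giant step factor: 23^(-23) ≡ 99 (mod 499).
Scan 463·99^i mod 499 for i = 0, 1, …:
  i=0: 463   i=1: 428   i=2: 456   i=3: 234
  i=4: 212   i=5: 30
Match at i=5, j=2: k = 5·23 + 2 = 117.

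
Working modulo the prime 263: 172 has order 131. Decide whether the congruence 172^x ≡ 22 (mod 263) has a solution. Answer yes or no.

yes

22 ∈ ⟨172⟩ iff 22^131 ≡ 1 (mod 263), since |⟨172⟩| = 131.
22^131 mod 263 = 1.
Since 1 = 1, 22 lies in the subgroup.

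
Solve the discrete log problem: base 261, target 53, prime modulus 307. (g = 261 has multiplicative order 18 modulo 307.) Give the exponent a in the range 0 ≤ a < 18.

Successive powers of 261 modulo 307:
  261^0=1  261^1=261  261^2=274  261^3=290  261^4=168  261^5=254
  261^6=289  261^7=214  261^8=287  261^9=306  261^10=46  261^11=33
  261^12=17  261^13=139  261^14=53
So 261^14 ≡ 53 (mod 307), giving a = 14.

14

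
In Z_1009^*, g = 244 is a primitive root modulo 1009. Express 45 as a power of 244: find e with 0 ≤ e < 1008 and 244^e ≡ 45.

662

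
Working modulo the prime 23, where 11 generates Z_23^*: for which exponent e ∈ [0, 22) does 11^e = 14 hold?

17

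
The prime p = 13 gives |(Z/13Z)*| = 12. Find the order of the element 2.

12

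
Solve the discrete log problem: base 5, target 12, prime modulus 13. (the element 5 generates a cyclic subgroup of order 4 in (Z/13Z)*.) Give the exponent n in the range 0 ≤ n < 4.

Successive powers of 5 modulo 13:
  5^0=1  5^1=5  5^2=12
So 5^2 ≡ 12 (mod 13), giving n = 2.

2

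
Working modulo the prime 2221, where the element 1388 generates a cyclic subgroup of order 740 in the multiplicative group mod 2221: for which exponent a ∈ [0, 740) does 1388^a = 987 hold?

Baby-step giant-step with m = ceil(sqrt(740)) = 28.
Baby table (1388^j mod 2221 for j=0..27):
  0:1  1:1388  2:937  3:1271  4:674  5:471  6:774  7:1569
  8:1192  9:2072  10:1962  11:310  12:1627  13:1740  14:893  15:166
  16:1645  17:72  18:2212  19:834  20:451  21:1887  22:597  23:203
  24:1918  25:1426  26:377  27:1341
Giant step factor: 1388^(-28) ≡ 1797 (mod 2221).
Scan 987·1797^i mod 2221 for i = 0, 1, …:
  i=0: 987   i=1: 1281   i=2: 1001   i=3: 2008
  i=4: 1472   i=5: 2194   i=6: 343   i=7: 1154
  i=8: 1545   i=9: 115     …   i=24: 1261
  i=25: 597
Match at i=25, j=22: a = 25·28 + 22 = 722.

722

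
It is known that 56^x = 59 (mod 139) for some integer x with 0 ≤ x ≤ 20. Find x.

3

Compute 56^0 mod 139 = 1, then multiply by 56 repeatedly:
  56^0=1  56^1=56  56^2=78  56^3=59
Found 59 at exponent 3.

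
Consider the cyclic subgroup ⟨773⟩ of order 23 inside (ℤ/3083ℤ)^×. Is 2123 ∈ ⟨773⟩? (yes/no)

⟨773⟩ has order 23; its elements mod 3083 are {1, 7, 49, 220, 343, 382, 495, 773, 799, 881, 995, 1023, 1027, 1392, 1468, 1531, 1540, 2155, 2328, 2401, 2510, 2674, 2753}.
2123 is not in this set.

no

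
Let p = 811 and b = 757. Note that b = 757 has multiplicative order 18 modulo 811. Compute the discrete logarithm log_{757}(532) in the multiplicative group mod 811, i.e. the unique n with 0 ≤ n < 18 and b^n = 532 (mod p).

4

Successive powers of 757 modulo 811:
  757^0=1  757^1=757  757^2=483  757^3=681  757^4=532
So 757^4 ≡ 532 (mod 811), giving n = 4.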